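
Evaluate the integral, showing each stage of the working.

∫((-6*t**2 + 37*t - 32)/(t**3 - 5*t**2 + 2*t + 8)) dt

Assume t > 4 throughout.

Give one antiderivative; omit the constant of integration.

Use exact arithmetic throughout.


Step 1. Decompose ∫((-6*t**2 + 37*t - 32)/(t**3 - 5*t**2 + 2*t + 8)) dt by partial fractions, (-6*t**2 + 37*t - 32)/(t**3 - 5*t**2 + 2*t + 8) = -5/(t + 1) - 3/(t - 2) + 2/(t - 4): now ∫(2/(t - 4)) dt + ∫(-3/(t - 2)) dt + ∫(-5/(t + 1)) dt.
Step 2. Evaluate the standard form [assuming t > 2]: now -3*log(t - 2) + ∫(2/(t - 4)) dt + ∫(-5/(t + 1)) dt.
Step 3. Evaluate the standard form [assuming t > -1]: now -3*log(t - 2) - 5*log(t + 1) + ∫(2/(t - 4)) dt.
Step 4. Evaluate the standard form [assuming t > 4]: now 2*log(t - 4) - 3*log(t - 2) - 5*log(t + 1).
Answer: 2*log(t - 4) - 3*log(t - 2) - 5*log(t + 1).


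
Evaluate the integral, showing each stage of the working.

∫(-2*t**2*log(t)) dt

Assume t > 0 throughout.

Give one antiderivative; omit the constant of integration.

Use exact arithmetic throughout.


Step 1. Integrate ∫(-2*t**2*log(t)) dt by parts with u = log(t), dv = (-2*t**2) dt, so v = -2*t**3/3 [assuming t > 0]: now -2*t**3*log(t)/3 + ∫(2*t**2/3) dt.
Step 2. Evaluate the standard form: now -2*t**3*log(t)/3 + 2*t**3/9.
Answer: -2*t**3*log(t)/3 + 2*t**3/9.


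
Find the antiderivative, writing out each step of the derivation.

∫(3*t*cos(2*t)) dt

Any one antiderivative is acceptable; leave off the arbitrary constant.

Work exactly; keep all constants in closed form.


Step 1. Integrate ∫(3*t*cos(2*t)) dt by parts with u = t, dv = (3*cos(2*t)) dt, so v = 3*sin(2*t)/2: now 3*t*sin(2*t)/2 + ∫(-3*sin(2*t)/2) dt.
Step 2. Evaluate the standard form: now 3*t*sin(2*t)/2 + 3*cos(2*t)/4.
Answer: 3*t*sin(2*t)/2 + 3*cos(2*t)/4.


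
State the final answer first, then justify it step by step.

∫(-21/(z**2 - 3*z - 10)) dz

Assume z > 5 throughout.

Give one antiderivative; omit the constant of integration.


The answer is -3*log(z - 5) + 3*log(z + 2).
Step 1. Decompose ∫(-21/(z**2 - 3*z - 10)) dz by partial fractions, -21/(z**2 - 3*z - 10) = 3/(z + 2) - 3/(z - 5): now ∫(-3/(z - 5)) dz + ∫(3/(z + 2)) dz.
Step 2. Evaluate the standard form [assuming z > 5]: now -3*log(z - 5) + ∫(3/(z + 2)) dz.
Step 3. Evaluate the standard form [assuming z > -2]: now -3*log(z - 5) + 3*log(z + 2).
Answer: -3*log(z - 5) + 3*log(z + 2).


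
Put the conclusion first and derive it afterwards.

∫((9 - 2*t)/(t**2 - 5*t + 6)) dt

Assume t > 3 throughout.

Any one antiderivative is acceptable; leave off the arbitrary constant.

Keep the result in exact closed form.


The answer is 3*log(t - 3) - 5*log(t - 2).
Step 1. Decompose ∫((9 - 2*t)/(t**2 - 5*t + 6)) dt by partial fractions, (9 - 2*t)/(t**2 - 5*t + 6) = -5/(t - 2) + 3/(t - 3): now ∫(3/(t - 3)) dt + ∫(-5/(t - 2)) dt.
Step 2. Evaluate the standard form [assuming t > 3]: now 3*log(t - 3) + ∫(-5/(t - 2)) dt.
Step 3. Evaluate the standard form [assuming t > 2]: now 3*log(t - 3) - 5*log(t - 2).
Answer: 3*log(t - 3) - 5*log(t - 2).


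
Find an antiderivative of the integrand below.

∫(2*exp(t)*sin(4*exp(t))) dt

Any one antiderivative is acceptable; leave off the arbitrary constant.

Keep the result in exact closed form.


Answer: -cos(4*exp(t))/2.


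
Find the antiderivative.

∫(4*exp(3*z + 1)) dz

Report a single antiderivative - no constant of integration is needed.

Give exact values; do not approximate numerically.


Answer: 4*exp(3*z + 1)/3.


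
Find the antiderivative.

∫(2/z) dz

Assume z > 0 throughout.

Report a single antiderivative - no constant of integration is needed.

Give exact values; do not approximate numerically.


Answer: 2*log(z).


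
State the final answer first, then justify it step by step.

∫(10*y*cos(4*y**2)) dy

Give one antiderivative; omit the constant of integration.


The answer is 5*sin(4*y**2)/4.
Step 1. Substitute u = y**2, turning ∫(10*y*cos(4*y**2)) dy into ∫(5*cos(4*u)) du: now ∫(5*cos(4*u)) du.
Step 2. Evaluate the standard form: now 5*sin(4*u)/4.
Step 3. Substitute back u = y**2: now 5*sin(4*y**2)/4.
Answer: 5*sin(4*y**2)/4.


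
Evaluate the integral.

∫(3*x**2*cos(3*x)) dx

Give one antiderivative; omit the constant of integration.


Answer: x**2*sin(3*x) + 2*x*cos(3*x)/3 - 2*sin(3*x)/9.


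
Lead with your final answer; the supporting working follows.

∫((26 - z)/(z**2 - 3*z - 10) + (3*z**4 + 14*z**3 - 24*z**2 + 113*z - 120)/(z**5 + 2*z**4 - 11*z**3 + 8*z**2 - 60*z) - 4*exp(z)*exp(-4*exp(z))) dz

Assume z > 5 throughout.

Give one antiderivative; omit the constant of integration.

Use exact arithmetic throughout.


The answer is 2*log(z) + 3*log(z - 5) + 2*log(z - 3) - 4*log(z + 2) - log(z + 5) - 3*atan(z/2)/2 + exp(-4*exp(z)).
Step 1. Rewrite: now ∫((26 - z)/(z**2 - 3*z - 10)) dz + ∫((3*z**4 + 14*z**3 - 24*z**2 + 113*z - 120)/(z**5 + 2*z**4 - 11*z**3 + 8*z**2 - 60*z)) dz + ∫(-4*exp(z)*exp(-4*exp(z))) dz.
Step 2. Substitute u = exp(z), turning ∫(-4*exp(z)*exp(-4*exp(z))) dz into ∫(-4*exp(-4*u)) du: now ∫((26 - z)/(z**2 - 3*z - 10)) dz + ∫((3*z**4 + 14*z**3 - 24*z**2 + 113*z - 120)/(z**5 + 2*z**4 - 11*z**3 + 8*z**2 - 60*z)) dz + ∫(-4*exp(-4*u)) du.
Step 3. Evaluate the standard form: now ∫((26 - z)/(z**2 - 3*z - 10)) dz + ∫((3*z**4 + 14*z**3 - 24*z**2 + 113*z - 120)/(z**5 + 2*z**4 - 11*z**3 + 8*z**2 - 60*z)) dz + exp(-4*u).
Step 4. Substitute back u = exp(z): now ∫((26 - z)/(z**2 - 3*z - 10)) dz + ∫((3*z**4 + 14*z**3 - 24*z**2 + 113*z - 120)/(z**5 + 2*z**4 - 11*z**3 + 8*z**2 - 60*z)) dz + exp(-4*exp(z)).
Step 5. Decompose ∫((26 - z)/(z**2 - 3*z - 10)) dz by partial fractions, (26 - z)/(z**2 - 3*z - 10) = -4/(z + 2) + 3/(z - 5): now ∫((3*z**4 + 14*z**3 - 24*z**2 + 113*z - 120)/(z**5 + 2*z**4 - 11*z**3 + 8*z**2 - 60*z)) dz + ∫(3/(z - 5)) dz + ∫(-4/(z + 2)) dz + exp(-4*exp(z)).
Step 6. Evaluate the standard form [assuming z > 5]: now 3*log(z - 5) + ∫((3*z**4 + 14*z**3 - 24*z**2 + 113*z - 120)/(z**5 + 2*z**4 - 11*z**3 + 8*z**2 - 60*z)) dz + ∫(-4/(z + 2)) dz + exp(-4*exp(z)).
Step 7. Evaluate the standard form [assuming z > -2]: now 3*log(z - 5) - 4*log(z + 2) + ∫((3*z**4 + 14*z**3 - 24*z**2 + 113*z - 120)/(z**5 + 2*z**4 - 11*z**3 + 8*z**2 - 60*z)) dz + exp(-4*exp(z)).
Step 8. Decompose ∫((3*z**4 + 14*z**3 - 24*z**2 + 113*z - 120)/(z**5 + 2*z**4 - 11*z**3 + 8*z**2 - 60*z)) dz by partial fractions, (3*z**4 + 14*z**3 - 24*z**2 + 113*z - 120)/(z**5 + 2*z**4 - 11*z**3 + 8*z**2 - 60*z) = -3/(z**2 + 4) - 1/(z + 5) + 2/(z - 3) + 2/z: now 3*log(z - 5) - 4*log(z + 2) + ∫(2/z) dz + ∫(2/(z - 3)) dz + ∫(-1/(z + 5)) dz + ∫(-3/(z**2 + 4)) dz + exp(-4*exp(z)).
Step 9. Evaluate the standard form [assuming z > -5]: now 3*log(z - 5) - 4*log(z + 2) - log(z + 5) + ∫(2/z) dz + ∫(2/(z - 3)) dz + ∫(-3/(z**2 + 4)) dz + exp(-4*exp(z)).
Step 10. Evaluate the standard form [assuming z > 0]: now 2*log(z) + 3*log(z - 5) - 4*log(z + 2) - log(z + 5) + ∫(2/(z - 3)) dz + ∫(-3/(z**2 + 4)) dz + exp(-4*exp(z)).
Step 11. Evaluate the standard form [assuming z > 3]: now 2*log(z) + 3*log(z - 5) + 2*log(z - 3) - 4*log(z + 2) - log(z + 5) + ∫(-3/(z**2 + 4)) dz + exp(-4*exp(z)).
Step 12. Evaluate the standard form: now 2*log(z) + 3*log(z - 5) + 2*log(z - 3) - 4*log(z + 2) - log(z + 5) - 3*atan(z/2)/2 + exp(-4*exp(z)).
Answer: 2*log(z) + 3*log(z - 5) + 2*log(z - 3) - 4*log(z + 2) - log(z + 5) - 3*atan(z/2)/2 + exp(-4*exp(z)).


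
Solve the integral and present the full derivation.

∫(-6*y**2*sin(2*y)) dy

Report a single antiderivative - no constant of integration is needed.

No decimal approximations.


Step 1. Integrate ∫(-6*y**2*sin(2*y)) dy by parts with u = y**2, dv = (-6*sin(2*y)) dy, so v = 3*cos(2*y): now 3*y**2*cos(2*y) + ∫(-6*y*cos(2*y)) dy.
Step 2. Integrate ∫(-6*y*cos(2*y)) dy by parts with u = y, dv = (-6*cos(2*y)) dy, so v = -3*sin(2*y): now 3*y**2*cos(2*y) - 3*y*sin(2*y) + ∫(3*sin(2*y)) dy.
Step 3. Evaluate the standard form: now 3*y**2*cos(2*y) - 3*y*sin(2*y) - 3*cos(2*y)/2.
Answer: 3*y**2*cos(2*y) - 3*y*sin(2*y) - 3*cos(2*y)/2.


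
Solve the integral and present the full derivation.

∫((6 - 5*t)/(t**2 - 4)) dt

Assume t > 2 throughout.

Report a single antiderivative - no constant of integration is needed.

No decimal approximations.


Step 1. Decompose ∫((6 - 5*t)/(t**2 - 4)) dt by partial fractions, (6 - 5*t)/(t**2 - 4) = -4/(t + 2) - 1/(t - 2): now ∫(-1/(t - 2)) dt + ∫(-4/(t + 2)) dt.
Step 2. Evaluate the standard form [assuming t > -2]: now -4*log(t + 2) + ∫(-1/(t - 2)) dt.
Step 3. Evaluate the standard form [assuming t > 2]: now -log(t - 2) - 4*log(t + 2).
Answer: -log(t - 2) - 4*log(t + 2).


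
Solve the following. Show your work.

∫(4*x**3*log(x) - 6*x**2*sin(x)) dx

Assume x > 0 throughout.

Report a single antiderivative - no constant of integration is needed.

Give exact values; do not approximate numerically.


Step 1. Rewrite: now ∫(-6*x**2*sin(x)) dx + ∫(4*x**3*log(x)) dx.
Step 2. Integrate ∫(4*x**3*log(x)) dx by parts with u = log(x), dv = (4*x**3) dx, so v = x**4 [assuming x > 0]: now x**4*log(x) + ∫(-x**3) dx + ∫(-6*x**2*sin(x)) dx.
Step 3. Evaluate the standard form: now x**4*log(x) - x**4/4 + ∫(-6*x**2*sin(x)) dx.
Step 4. Integrate ∫(-6*x**2*sin(x)) dx by parts with u = x**2, dv = (-6*sin(x)) dx, so v = 6*cos(x): now x**4*log(x) - x**4/4 + 6*x**2*cos(x) + ∫(-12*x*cos(x)) dx.
Step 5. Integrate ∫(-12*x*cos(x)) dx by parts with u = x, dv = (-12*cos(x)) dx, so v = -12*sin(x): now x**4*log(x) - x**4/4 + 6*x**2*cos(x) - 12*x*sin(x) + ∫(12*sin(x)) dx.
Step 6. Evaluate the standard form: now x**4*log(x) - x**4/4 + 6*x**2*cos(x) - 12*x*sin(x) - 12*cos(x).
Answer: x**4*log(x) - x**4/4 + 6*x**2*cos(x) - 12*x*sin(x) - 12*cos(x).


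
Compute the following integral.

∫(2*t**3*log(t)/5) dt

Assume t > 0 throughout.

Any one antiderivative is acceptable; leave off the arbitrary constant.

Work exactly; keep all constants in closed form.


Answer: t**4*log(t)/10 - t**4/40.


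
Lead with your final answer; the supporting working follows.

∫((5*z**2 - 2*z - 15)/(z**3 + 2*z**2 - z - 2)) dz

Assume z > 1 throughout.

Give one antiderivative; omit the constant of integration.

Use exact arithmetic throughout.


The answer is -2*log(z - 1) + 4*log(z + 1) + 3*log(z + 2).
Step 1. Decompose ∫((5*z**2 - 2*z - 15)/(z**3 + 2*z**2 - z - 2)) dz by partial fractions, (5*z**2 - 2*z - 15)/(z**3 + 2*z**2 - z - 2) = 3/(z + 2) + 4/(z + 1) - 2/(z - 1): now ∫(-2/(z - 1)) dz + ∫(4/(z + 1)) dz + ∫(3/(z + 2)) dz.
Step 2. Evaluate the standard form [assuming z > -2]: now 3*log(z + 2) + ∫(-2/(z - 1)) dz + ∫(4/(z + 1)) dz.
Step 3. Evaluate the standard form [assuming z > 1]: now -2*log(z - 1) + 3*log(z + 2) + ∫(4/(z + 1)) dz.
Step 4. Evaluate the standard form [assuming z > -1]: now -2*log(z - 1) + 4*log(z + 1) + 3*log(z + 2).
Answer: -2*log(z - 1) + 4*log(z + 1) + 3*log(z + 2).


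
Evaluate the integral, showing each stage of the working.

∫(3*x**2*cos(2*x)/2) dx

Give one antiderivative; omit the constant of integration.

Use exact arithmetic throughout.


Step 1. Integrate ∫(3*x**2*cos(2*x)/2) dx by parts with u = x**2, dv = (3*cos(2*x)/2) dx, so v = 3*sin(2*x)/4: now 3*x**2*sin(2*x)/4 + ∫(-3*x*sin(2*x)/2) dx.
Step 2. Integrate ∫(-3*x*sin(2*x)/2) dx by parts with u = x, dv = (-3*sin(2*x)/2) dx, so v = 3*cos(2*x)/4: now 3*x**2*sin(2*x)/4 + 3*x*cos(2*x)/4 + ∫(-3*cos(2*x)/4) dx.
Step 3. Evaluate the standard form: now 3*x**2*sin(2*x)/4 + 3*x*cos(2*x)/4 - 3*sin(2*x)/8.
Answer: 3*x**2*sin(2*x)/4 + 3*x*cos(2*x)/4 - 3*sin(2*x)/8.


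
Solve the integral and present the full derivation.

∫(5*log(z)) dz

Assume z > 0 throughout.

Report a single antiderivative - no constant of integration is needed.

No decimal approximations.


Step 1. Integrate ∫(5*log(z)) dz by parts with u = log(z), dv = (5) dz, so v = 5*z [assuming z > 0]: now 5*z*log(z) + ∫(-5) dz.
Step 2. Evaluate the standard form: now 5*z*log(z) - 5*z.
Answer: 5*z*log(z) - 5*z.


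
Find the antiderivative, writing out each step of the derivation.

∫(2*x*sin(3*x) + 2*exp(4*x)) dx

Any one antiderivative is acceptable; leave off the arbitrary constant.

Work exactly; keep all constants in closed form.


Step 1. Rewrite: now ∫(2*x*sin(3*x)) dx + ∫(2*exp(4*x)) dx.
Step 2. Evaluate the standard form: now exp(4*x)/2 + ∫(2*x*sin(3*x)) dx.
Step 3. Integrate ∫(2*x*sin(3*x)) dx by parts with u = x, dv = (2*sin(3*x)) dx, so v = -2*cos(3*x)/3: now -2*x*cos(3*x)/3 + exp(4*x)/2 + ∫(2*cos(3*x)/3) dx.
Step 4. Evaluate the standard form: now -2*x*cos(3*x)/3 + exp(4*x)/2 + 2*sin(3*x)/9.
Answer: -2*x*cos(3*x)/3 + exp(4*x)/2 + 2*sin(3*x)/9.


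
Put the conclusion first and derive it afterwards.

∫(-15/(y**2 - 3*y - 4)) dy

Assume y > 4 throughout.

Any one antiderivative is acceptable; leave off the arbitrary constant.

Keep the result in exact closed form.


The answer is -3*log(y - 4) + 3*log(y + 1).
Step 1. Decompose ∫(-15/(y**2 - 3*y - 4)) dy by partial fractions, -15/(y**2 - 3*y - 4) = 3/(y + 1) - 3/(y - 4): now ∫(-3/(y - 4)) dy + ∫(3/(y + 1)) dy.
Step 2. Evaluate the standard form [assuming y > -1]: now 3*log(y + 1) + ∫(-3/(y - 4)) dy.
Step 3. Evaluate the standard form [assuming y > 4]: now -3*log(y - 4) + 3*log(y + 1).
Answer: -3*log(y - 4) + 3*log(y + 1).


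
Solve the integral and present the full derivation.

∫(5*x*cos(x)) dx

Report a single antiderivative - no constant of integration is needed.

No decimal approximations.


Step 1. Integrate ∫(5*x*cos(x)) dx by parts with u = x, dv = (5*cos(x)) dx, so v = 5*sin(x): now 5*x*sin(x) + ∫(-5*sin(x)) dx.
Step 2. Evaluate the standard form: now 5*x*sin(x) + 5*cos(x).
Answer: 5*x*sin(x) + 5*cos(x).


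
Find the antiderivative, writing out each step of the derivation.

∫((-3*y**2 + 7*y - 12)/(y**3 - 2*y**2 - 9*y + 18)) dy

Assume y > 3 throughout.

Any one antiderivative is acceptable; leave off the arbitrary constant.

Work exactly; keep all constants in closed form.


Step 1. Decompose ∫((-3*y**2 + 7*y - 12)/(y**3 - 2*y**2 - 9*y + 18)) dy by partial fractions, (-3*y**2 + 7*y - 12)/(y**3 - 2*y**2 - 9*y + 18) = -2/(y + 3) + 2/(y - 2) - 3/(y - 3): now ∫(-3/(y - 3)) dy + ∫(2/(y - 2)) dy + ∫(-2/(y + 3)) dy.
Step 2. Evaluate the standard form [assuming y > 2]: now 2*log(y - 2) + ∫(-3/(y - 3)) dy + ∫(-2/(y + 3)) dy.
Step 3. Evaluate the standard form [assuming y > -3]: now 2*log(y - 2) - 2*log(y + 3) + ∫(-3/(y - 3)) dy.
Step 4. Evaluate the standard form [assuming y > 3]: now -3*log(y - 3) + 2*log(y - 2) - 2*log(y + 3).
Answer: -3*log(y - 3) + 2*log(y - 2) - 2*log(y + 3).


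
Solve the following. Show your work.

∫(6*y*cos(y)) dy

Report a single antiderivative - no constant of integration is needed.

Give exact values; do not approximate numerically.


Step 1. Integrate ∫(6*y*cos(y)) dy by parts with u = y, dv = (6*cos(y)) dy, so v = 6*sin(y): now 6*y*sin(y) + ∫(-6*sin(y)) dy.
Step 2. Evaluate the standard form: now 6*y*sin(y) + 6*cos(y).
Answer: 6*y*sin(y) + 6*cos(y).


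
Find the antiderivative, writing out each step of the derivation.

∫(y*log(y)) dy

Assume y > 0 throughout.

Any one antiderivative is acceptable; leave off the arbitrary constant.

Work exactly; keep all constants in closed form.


Step 1. Integrate ∫(y*log(y)) dy by parts with u = log(y), dv = (y) dy, so v = y**2/2 [assuming y > 0]: now y**2*log(y)/2 + ∫(-y/2) dy.
Step 2. Evaluate the standard form: now y**2*log(y)/2 - y**2/4.
Answer: y**2*log(y)/2 - y**2/4.


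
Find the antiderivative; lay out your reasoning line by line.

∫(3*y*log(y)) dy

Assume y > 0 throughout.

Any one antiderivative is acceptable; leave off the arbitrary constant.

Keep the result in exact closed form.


Step 1. Integrate ∫(3*y*log(y)) dy by parts with u = log(y), dv = (3*y) dy, so v = 3*y**2/2 [assuming y > 0]: now 3*y**2*log(y)/2 + ∫(-3*y/2) dy.
Step 2. Evaluate the standard form: now 3*y**2*log(y)/2 - 3*y**2/4.
Answer: 3*y**2*log(y)/2 - 3*y**2/4.


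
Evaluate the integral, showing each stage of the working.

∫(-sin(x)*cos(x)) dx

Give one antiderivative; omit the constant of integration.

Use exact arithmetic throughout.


Step 1. Substitute u = sin(x), turning ∫(-sin(x)*cos(x)) dx into ∫(-u) du: now ∫(-u) du.
Step 2. Evaluate the standard form: now -u**2/2.
Step 3. Substitute back u = sin(x): now -sin(x)**2/2.
Answer: -sin(x)**2/2.


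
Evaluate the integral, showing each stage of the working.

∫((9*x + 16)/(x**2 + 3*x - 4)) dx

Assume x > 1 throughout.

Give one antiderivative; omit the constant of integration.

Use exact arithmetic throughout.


Step 1. Decompose ∫((9*x + 16)/(x**2 + 3*x - 4)) dx by partial fractions, (9*x + 16)/(x**2 + 3*x - 4) = 4/(x + 4) + 5/(x - 1): now ∫(5/(x - 1)) dx + ∫(4/(x + 4)) dx.
Step 2. Evaluate the standard form [assuming x > 1]: now 5*log(x - 1) + ∫(4/(x + 4)) dx.
Step 3. Evaluate the standard form [assuming x > -4]: now 5*log(x - 1) + 4*log(x + 4).
Answer: 5*log(x - 1) + 4*log(x + 4).


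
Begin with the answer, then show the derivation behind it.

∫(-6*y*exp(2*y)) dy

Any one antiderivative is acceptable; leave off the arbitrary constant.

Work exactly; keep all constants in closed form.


The answer is -3*y*exp(2*y) + 3*exp(2*y)/2.
Step 1. Integrate ∫(-6*y*exp(2*y)) dy by parts with u = y, dv = (-6*exp(2*y)) dy, so v = -3*exp(2*y): now -3*y*exp(2*y) + ∫(3*exp(2*y)) dy.
Step 2. Evaluate the standard form: now -3*y*exp(2*y) + 3*exp(2*y)/2.
Answer: -3*y*exp(2*y) + 3*exp(2*y)/2.


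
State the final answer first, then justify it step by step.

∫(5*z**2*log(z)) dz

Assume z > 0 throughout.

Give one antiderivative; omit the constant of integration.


The answer is 5*z**3*log(z)/3 - 5*z**3/9.
Step 1. Integrate ∫(5*z**2*log(z)) dz by parts with u = log(z), dv = (5*z**2) dz, so v = 5*z**3/3 [assuming z > 0]: now 5*z**3*log(z)/3 + ∫(-5*z**2/3) dz.
Step 2. Evaluate the standard form: now 5*z**3*log(z)/3 - 5*z**3/9.
Answer: 5*z**3*log(z)/3 - 5*z**3/9.


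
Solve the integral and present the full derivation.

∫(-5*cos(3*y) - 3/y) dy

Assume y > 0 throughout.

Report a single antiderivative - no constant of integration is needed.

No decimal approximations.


Step 1. Rewrite: now ∫(-3/y) dy + ∫(-5*cos(3*y)) dy.
Step 2. Evaluate the standard form: now -5*sin(3*y)/3 + ∫(-3/y) dy.
Step 3. Evaluate the standard form [assuming y > 0]: now -3*log(y) - 5*sin(3*y)/3.
Answer: -3*log(y) - 5*sin(3*y)/3.


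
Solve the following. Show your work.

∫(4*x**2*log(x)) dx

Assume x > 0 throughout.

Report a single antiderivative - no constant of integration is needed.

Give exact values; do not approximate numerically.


Step 1. Integrate ∫(4*x**2*log(x)) dx by parts with u = log(x), dv = (4*x**2) dx, so v = 4*x**3/3 [assuming x > 0]: now 4*x**3*log(x)/3 + ∫(-4*x**2/3) dx.
Step 2. Evaluate the standard form: now 4*x**3*log(x)/3 - 4*x**3/9.
Answer: 4*x**3*log(x)/3 - 4*x**3/9.


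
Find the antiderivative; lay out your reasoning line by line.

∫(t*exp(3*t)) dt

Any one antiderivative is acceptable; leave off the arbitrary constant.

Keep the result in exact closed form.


Step 1. Integrate ∫(t*exp(3*t)) dt by parts with u = t, dv = (exp(3*t)) dt, so v = exp(3*t)/3: now t*exp(3*t)/3 + ∫(-exp(3*t)/3) dt.
Step 2. Evaluate the standard form: now t*exp(3*t)/3 - exp(3*t)/9.
Answer: t*exp(3*t)/3 - exp(3*t)/9.


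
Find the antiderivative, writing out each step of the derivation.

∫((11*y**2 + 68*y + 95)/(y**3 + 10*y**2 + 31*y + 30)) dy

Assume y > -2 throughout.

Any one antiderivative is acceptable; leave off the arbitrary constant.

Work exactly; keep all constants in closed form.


Step 1. Decompose ∫((11*y**2 + 68*y + 95)/(y**3 + 10*y**2 + 31*y + 30)) dy by partial fractions, (11*y**2 + 68*y + 95)/(y**3 + 10*y**2 + 31*y + 30) = 5/(y + 5) + 5/(y + 3) + 1/(y + 2): now ∫(1/(y + 2)) dy + ∫(5/(y + 3)) dy + ∫(5/(y + 5)) dy.
Step 2. Evaluate the standard form [assuming y > -3]: now 5*log(y + 3) + ∫(1/(y + 2)) dy + ∫(5/(y + 5)) dy.
Step 3. Evaluate the standard form [assuming y > -2]: now log(y + 2) + 5*log(y + 3) + ∫(5/(y + 5)) dy.
Step 4. Evaluate the standard form [assuming y > -5]: now log(y + 2) + 5*log(y + 3) + 5*log(y + 5).
Answer: log(y + 2) + 5*log(y + 3) + 5*log(y + 5).


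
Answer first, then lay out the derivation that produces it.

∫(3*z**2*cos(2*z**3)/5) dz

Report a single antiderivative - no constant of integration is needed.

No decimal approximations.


The answer is sin(2*z**3)/10.
Step 1. Substitute u = z**3, turning ∫(3*z**2*cos(2*z**3)/5) dz into ∫(cos(2*u)/5) du: now ∫(cos(2*u)/5) du.
Step 2. Evaluate the standard form: now sin(2*u)/10.
Step 3. Substitute back u = z**3: now sin(2*z**3)/10.
Answer: sin(2*z**3)/10.


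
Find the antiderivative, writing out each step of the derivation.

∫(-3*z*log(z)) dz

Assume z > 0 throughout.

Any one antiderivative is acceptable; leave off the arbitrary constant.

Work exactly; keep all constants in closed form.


Step 1. Integrate ∫(-3*z*log(z)) dz by parts with u = log(z), dv = (-3*z) dz, so v = -3*z**2/2 [assuming z > 0]: now -3*z**2*log(z)/2 + ∫(3*z/2) dz.
Step 2. Evaluate the standard form: now -3*z**2*log(z)/2 + 3*z**2/4.
Answer: -3*z**2*log(z)/2 + 3*z**2/4.


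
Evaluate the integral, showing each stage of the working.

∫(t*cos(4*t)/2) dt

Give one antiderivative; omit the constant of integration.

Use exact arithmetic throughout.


Step 1. Integrate ∫(t*cos(4*t)/2) dt by parts with u = t, dv = (cos(4*t)/2) dt, so v = sin(4*t)/8: now t*sin(4*t)/8 + ∫(-sin(4*t)/8) dt.
Step 2. Evaluate the standard form: now t*sin(4*t)/8 + cos(4*t)/32.
Answer: t*sin(4*t)/8 + cos(4*t)/32.


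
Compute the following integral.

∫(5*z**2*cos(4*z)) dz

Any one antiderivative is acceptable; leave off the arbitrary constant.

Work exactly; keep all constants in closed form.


Answer: 5*z**2*sin(4*z)/4 + 5*z*cos(4*z)/8 - 5*sin(4*z)/32.


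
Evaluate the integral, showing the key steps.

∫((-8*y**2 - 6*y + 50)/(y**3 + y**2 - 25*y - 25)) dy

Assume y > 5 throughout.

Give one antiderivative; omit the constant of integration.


Step 1. Decompose ∫((-8*y**2 - 6*y + 50)/(y**3 + y**2 - 25*y - 25)) dy by partial fractions, (-8*y**2 - 6*y + 50)/(y**3 + y**2 - 25*y - 25) = -3/(y + 5) - 2/(y + 1) - 3/(y - 5): now ∫(-3/(y - 5)) dy + ∫(-2/(y + 1)) dy + ∫(-3/(y + 5)) dy.
Step 2. Evaluate the standard form [assuming y > 5]: now -3*log(y - 5) + ∫(-2/(y + 1)) dy + ∫(-3/(y + 5)) dy.
Step 3. Evaluate the standard form [assuming y > -1]: now -3*log(y - 5) - 2*log(y + 1) + ∫(-3/(y + 5)) dy.
Step 4. Evaluate the standard form [assuming y > -5]: now -3*log(y - 5) - 2*log(y + 1) - 3*log(y + 5).
Answer: -3*log(y - 5) - 2*log(y + 1) - 3*log(y + 5).


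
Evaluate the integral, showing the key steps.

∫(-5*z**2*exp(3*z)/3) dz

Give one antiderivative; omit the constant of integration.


Step 1. Integrate ∫(-5*z**2*exp(3*z)/3) dz by parts with u = z**2, dv = (-5*exp(3*z)/3) dz, so v = -5*exp(3*z)/9: now -5*z**2*exp(3*z)/9 + ∫(10*z*exp(3*z)/9) dz.
Step 2. Integrate ∫(10*z*exp(3*z)/9) dz by parts with u = z, dv = (10*exp(3*z)/9) dz, so v = 10*exp(3*z)/27: now -5*z**2*exp(3*z)/9 + 10*z*exp(3*z)/27 + ∫(-10*exp(3*z)/27) dz.
Step 3. Evaluate the standard form: now -5*z**2*exp(3*z)/9 + 10*z*exp(3*z)/27 - 10*exp(3*z)/81.
Answer: -5*z**2*exp(3*z)/9 + 10*z*exp(3*z)/27 - 10*exp(3*z)/81.


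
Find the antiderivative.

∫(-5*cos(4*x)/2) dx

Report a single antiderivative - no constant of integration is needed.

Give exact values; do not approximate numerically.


Answer: -5*sin(4*x)/8.


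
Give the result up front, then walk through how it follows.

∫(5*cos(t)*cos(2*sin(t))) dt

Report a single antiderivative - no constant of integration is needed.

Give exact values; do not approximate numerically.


The answer is 5*sin(2*sin(t))/2.
Step 1. Substitute u = sin(t), turning ∫(5*cos(t)*cos(2*sin(t))) dt into ∫(5*cos(2*u)) du: now ∫(5*cos(2*u)) du.
Step 2. Evaluate the standard form: now 5*sin(2*u)/2.
Step 3. Substitute back u = sin(t): now 5*sin(2*sin(t))/2.
Answer: 5*sin(2*sin(t))/2.


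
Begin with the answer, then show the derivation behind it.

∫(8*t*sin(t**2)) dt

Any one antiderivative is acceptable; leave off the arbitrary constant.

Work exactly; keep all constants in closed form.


The answer is -4*cos(t**2).
Step 1. Substitute u = t**2, turning ∫(8*t*sin(t**2)) dt into ∫(4*sin(u)) du: now ∫(4*sin(u)) du.
Step 2. Evaluate the standard form: now -4*cos(u).
Step 3. Substitute back u = t**2: now -4*cos(t**2).
Answer: -4*cos(t**2).


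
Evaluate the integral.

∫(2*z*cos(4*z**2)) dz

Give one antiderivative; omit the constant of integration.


Answer: sin(4*z**2)/4.


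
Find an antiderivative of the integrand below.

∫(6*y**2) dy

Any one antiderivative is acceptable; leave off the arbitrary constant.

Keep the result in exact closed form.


Answer: 2*y**3.


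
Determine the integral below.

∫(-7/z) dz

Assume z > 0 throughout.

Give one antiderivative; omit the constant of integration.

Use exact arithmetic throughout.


Answer: -7*log(z).


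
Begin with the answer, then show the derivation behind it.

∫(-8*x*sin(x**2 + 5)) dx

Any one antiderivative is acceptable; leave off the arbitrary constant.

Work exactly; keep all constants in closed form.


The answer is 4*cos(x**2 + 5).
Step 1. Substitute u = x**2 + 5, turning ∫(-8*x*sin(x**2 + 5)) dx into ∫(-4*sin(u)) du: now ∫(-4*sin(u)) du.
Step 2. Evaluate the standard form: now 4*cos(u).
Step 3. Substitute back u = x**2 + 5: now 4*cos(x**2 + 5).
Answer: 4*cos(x**2 + 5).


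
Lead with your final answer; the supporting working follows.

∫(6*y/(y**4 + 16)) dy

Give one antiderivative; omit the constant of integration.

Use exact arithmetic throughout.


The answer is 3*atan(y**2/4)/4.
Step 1. Substitute u = y**2, turning ∫(6*y/(y**4 + 16)) dy into ∫(3/(u**2 + 16)) du: now ∫(3/(u**2 + 16)) du.
Step 2. Evaluate the standard form: now 3*atan(u/4)/4.
Step 3. Substitute back u = y**2: now 3*atan(y**2/4)/4.
Answer: 3*atan(y**2/4)/4.


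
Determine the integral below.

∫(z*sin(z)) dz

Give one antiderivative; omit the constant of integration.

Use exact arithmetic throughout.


Answer: -z*cos(z) + sin(z).


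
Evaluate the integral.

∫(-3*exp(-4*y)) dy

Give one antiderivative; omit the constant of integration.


Answer: 3*exp(-4*y)/4.


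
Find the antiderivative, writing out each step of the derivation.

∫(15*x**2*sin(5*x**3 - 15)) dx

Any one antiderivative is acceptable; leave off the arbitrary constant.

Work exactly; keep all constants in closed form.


Step 1. Substitute u = x**3 - 3, turning ∫(15*x**2*sin(5*x**3 - 15)) dx into ∫(5*sin(5*u)) du: now ∫(5*sin(5*u)) du.
Step 2. Evaluate the standard form: now -cos(5*u).
Step 3. Substitute back u = x**3 - 3: now -cos(5*x**3 - 15).
Answer: -cos(5*x**3 - 15).


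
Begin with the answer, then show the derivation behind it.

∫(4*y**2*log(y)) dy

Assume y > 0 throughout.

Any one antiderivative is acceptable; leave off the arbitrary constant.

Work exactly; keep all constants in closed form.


The answer is 4*y**3*log(y)/3 - 4*y**3/9.
Step 1. Integrate ∫(4*y**2*log(y)) dy by parts with u = log(y), dv = (4*y**2) dy, so v = 4*y**3/3 [assuming y > 0]: now 4*y**3*log(y)/3 + ∫(-4*y**2/3) dy.
Step 2. Evaluate the standard form: now 4*y**3*log(y)/3 - 4*y**3/9.
Answer: 4*y**3*log(y)/3 - 4*y**3/9.


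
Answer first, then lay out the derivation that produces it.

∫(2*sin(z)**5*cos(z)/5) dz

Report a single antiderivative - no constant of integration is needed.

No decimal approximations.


The answer is sin(z)**6/15.
Step 1. Substitute u = sin(z), turning ∫(2*sin(z)**5*cos(z)/5) dz into ∫(2*u**5/5) du: now ∫(2*u**5/5) du.
Step 2. Evaluate the standard form: now u**6/15.
Step 3. Substitute back u = sin(z): now sin(z)**6/15.
Answer: sin(z)**6/15.


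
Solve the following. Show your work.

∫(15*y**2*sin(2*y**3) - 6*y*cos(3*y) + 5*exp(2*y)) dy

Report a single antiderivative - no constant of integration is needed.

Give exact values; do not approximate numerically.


Step 1. Rewrite: now ∫(-6*y*cos(3*y)) dy + ∫(15*y**2*sin(2*y**3)) dy + ∫(5*exp(2*y)) dy.
Step 2. Substitute u = y**3, turning ∫(15*y**2*sin(2*y**3)) dy into ∫(5*sin(2*u)) du: now ∫(-6*y*cos(3*y)) dy + ∫(5*exp(2*y)) dy + ∫(5*sin(2*u)) du.
Step 3. Evaluate the standard form: now -5*cos(2*u)/2 + ∫(-6*y*cos(3*y)) dy + ∫(5*exp(2*y)) dy.
Step 4. Substitute back u = y**3: now -5*cos(2*y**3)/2 + ∫(-6*y*cos(3*y)) dy + ∫(5*exp(2*y)) dy.
Step 5. Evaluate the standard form: now 5*exp(2*y)/2 - 5*cos(2*y**3)/2 + ∫(-6*y*cos(3*y)) dy.
Step 6. Integrate ∫(-6*y*cos(3*y)) dy by parts with u = y, dv = (-6*cos(3*y)) dy, so v = -2*sin(3*y): now -2*y*sin(3*y) + 5*exp(2*y)/2 - 5*cos(2*y**3)/2 + ∫(2*sin(3*y)) dy.
Step 7. Evaluate the standard form: now -2*y*sin(3*y) + 5*exp(2*y)/2 - 2*cos(3*y)/3 - 5*cos(2*y**3)/2.
Answer: -2*y*sin(3*y) + 5*exp(2*y)/2 - 2*cos(3*y)/3 - 5*cos(2*y**3)/2.


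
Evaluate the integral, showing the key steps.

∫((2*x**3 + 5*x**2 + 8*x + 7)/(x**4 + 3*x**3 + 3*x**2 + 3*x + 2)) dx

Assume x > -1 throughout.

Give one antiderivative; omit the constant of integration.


Step 1. Decompose ∫((2*x**3 + 5*x**2 + 8*x + 7)/(x**4 + 3*x**3 + 3*x**2 + 3*x + 2)) dx by partial fractions, (2*x**3 + 5*x**2 + 8*x + 7)/(x**4 + 3*x**3 + 3*x**2 + 3*x + 2) = 2/(x**2 + 1) + 1/(x + 2) + 1/(x + 1): now ∫(1/(x + 1)) dx + ∫(1/(x + 2)) dx + ∫(2/(x**2 + 1)) dx.
Step 2. Evaluate the standard form [assuming x > -2]: now log(x + 2) + ∫(1/(x + 1)) dx + ∫(2/(x**2 + 1)) dx.
Step 3. Evaluate the standard form [assuming x > -1]: now log(x + 1) + log(x + 2) + ∫(2/(x**2 + 1)) dx.
Step 4. Evaluate the standard form: now log(x + 1) + log(x + 2) + 2*atan(x).
Answer: log(x + 1) + log(x + 2) + 2*atan(x).


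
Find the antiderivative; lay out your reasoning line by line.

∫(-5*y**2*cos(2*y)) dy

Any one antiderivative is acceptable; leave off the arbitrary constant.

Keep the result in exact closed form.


Step 1. Integrate ∫(-5*y**2*cos(2*y)) dy by parts with u = y**2, dv = (-5*cos(2*y)) dy, so v = -5*sin(2*y)/2: now -5*y**2*sin(2*y)/2 + ∫(5*y*sin(2*y)) dy.
Step 2. Integrate ∫(5*y*sin(2*y)) dy by parts with u = y, dv = (5*sin(2*y)) dy, so v = -5*cos(2*y)/2: now -5*y**2*sin(2*y)/2 - 5*y*cos(2*y)/2 + ∫(5*cos(2*y)/2) dy.
Step 3. Evaluate the standard form: now -5*y**2*sin(2*y)/2 - 5*y*cos(2*y)/2 + 5*sin(2*y)/4.
Answer: -5*y**2*sin(2*y)/2 - 5*y*cos(2*y)/2 + 5*sin(2*y)/4.


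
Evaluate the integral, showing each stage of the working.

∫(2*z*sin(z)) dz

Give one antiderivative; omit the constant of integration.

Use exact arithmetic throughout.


Step 1. Integrate ∫(2*z*sin(z)) dz by parts with u = z, dv = (2*sin(z)) dz, so v = -2*cos(z): now -2*z*cos(z) + ∫(2*cos(z)) dz.
Step 2. Evaluate the standard form: now -2*z*cos(z) + 2*sin(z).
Answer: -2*z*cos(z) + 2*sin(z).


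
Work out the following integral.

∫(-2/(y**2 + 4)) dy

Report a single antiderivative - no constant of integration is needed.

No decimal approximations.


Answer: -atan(y/2).


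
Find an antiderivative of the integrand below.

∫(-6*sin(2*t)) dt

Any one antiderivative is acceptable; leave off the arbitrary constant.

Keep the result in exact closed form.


Answer: 3*cos(2*t).


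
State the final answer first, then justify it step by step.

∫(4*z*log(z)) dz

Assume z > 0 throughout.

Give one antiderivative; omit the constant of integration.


The answer is 2*z**2*log(z) - z**2.
Step 1. Integrate ∫(4*z*log(z)) dz by parts with u = log(z), dv = (4*z) dz, so v = 2*z**2 [assuming z > 0]: now 2*z**2*log(z) + ∫(-2*z) dz.
Step 2. Evaluate the standard form: now 2*z**2*log(z) - z**2.
Answer: 2*z**2*log(z) - z**2.


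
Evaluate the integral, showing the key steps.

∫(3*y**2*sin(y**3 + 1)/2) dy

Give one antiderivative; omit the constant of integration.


Step 1. Substitute u = y**3 + 1, turning ∫(3*y**2*sin(y**3 + 1)/2) dy into ∫(sin(u)/2) du: now ∫(sin(u)/2) du.
Step 2. Evaluate the standard form: now -cos(u)/2.
Step 3. Substitute back u = y**3 + 1: now -cos(y**3 + 1)/2.
Answer: -cos(y**3 + 1)/2.


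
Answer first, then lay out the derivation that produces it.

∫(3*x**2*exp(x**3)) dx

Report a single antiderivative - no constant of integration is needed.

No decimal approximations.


The answer is exp(x**3).
Step 1. Substitute u = x**3, turning ∫(3*x**2*exp(x**3)) dx into ∫(exp(u)) du: now ∫(exp(u)) du.
Step 2. Evaluate the standard form: now exp(u).
Step 3. Substitute back u = x**3: now exp(x**3).
Answer: exp(x**3).


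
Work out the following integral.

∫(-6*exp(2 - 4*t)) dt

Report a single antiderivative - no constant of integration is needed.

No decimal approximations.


Answer: 3*exp(2 - 4*t)/2.


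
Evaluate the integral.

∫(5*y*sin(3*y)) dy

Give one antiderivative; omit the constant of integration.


Answer: -5*y*cos(3*y)/3 + 5*sin(3*y)/9.


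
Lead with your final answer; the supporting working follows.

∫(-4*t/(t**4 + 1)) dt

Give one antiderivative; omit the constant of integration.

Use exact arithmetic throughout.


The answer is -2*atan(t**2).
Step 1. Substitute u = t**2, turning ∫(-4*t/(t**4 + 1)) dt into ∫(-2/(u**2 + 1)) du: now ∫(-2/(u**2 + 1)) du.
Step 2. Evaluate the standard form: now -2*atan(u).
Step 3. Substitute back u = t**2: now -2*atan(t**2).
Answer: -2*atan(t**2).


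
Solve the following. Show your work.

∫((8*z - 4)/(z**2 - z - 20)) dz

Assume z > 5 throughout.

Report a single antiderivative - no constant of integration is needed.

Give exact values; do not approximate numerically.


Step 1. Decompose ∫((8*z - 4)/(z**2 - z - 20)) dz by partial fractions, (8*z - 4)/(z**2 - z - 20) = 4/(z + 4) + 4/(z - 5): now ∫(4/(z - 5)) dz + ∫(4/(z + 4)) dz.
Step 2. Evaluate the standard form [assuming z > -4]: now 4*log(z + 4) + ∫(4/(z - 5)) dz.
Step 3. Evaluate the standard form [assuming z > 5]: now 4*log(z - 5) + 4*log(z + 4).
Answer: 4*log(z - 5) + 4*log(z + 4).


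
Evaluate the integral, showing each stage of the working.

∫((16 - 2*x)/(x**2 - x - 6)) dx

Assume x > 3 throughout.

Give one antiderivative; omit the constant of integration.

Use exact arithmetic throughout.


Step 1. Decompose ∫((16 - 2*x)/(x**2 - x - 6)) dx by partial fractions, (16 - 2*x)/(x**2 - x - 6) = -4/(x + 2) + 2/(x - 3): now ∫(2/(x - 3)) dx + ∫(-4/(x + 2)) dx.
Step 2. Evaluate the standard form [assuming x > -2]: now -4*log(x + 2) + ∫(2/(x - 3)) dx.
Step 3. Evaluate the standard form [assuming x > 3]: now 2*log(x - 3) - 4*log(x + 2).
Answer: 2*log(x - 3) - 4*log(x + 2).


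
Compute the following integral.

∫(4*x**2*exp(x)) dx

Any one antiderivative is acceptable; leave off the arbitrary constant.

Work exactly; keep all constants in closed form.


Answer: 4*x**2*exp(x) - 8*x*exp(x) + 8*exp(x).


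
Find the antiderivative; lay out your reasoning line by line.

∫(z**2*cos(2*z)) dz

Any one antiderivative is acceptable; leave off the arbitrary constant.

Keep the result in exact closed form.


Step 1. Integrate ∫(z**2*cos(2*z)) dz by parts with u = z**2, dv = (cos(2*z)) dz, so v = sin(2*z)/2: now z**2*sin(2*z)/2 + ∫(-z*sin(2*z)) dz.
Step 2. Integrate ∫(-z*sin(2*z)) dz by parts with u = z, dv = (-sin(2*z)) dz, so v = cos(2*z)/2: now z**2*sin(2*z)/2 + z*cos(2*z)/2 + ∫(-cos(2*z)/2) dz.
Step 3. Evaluate the standard form: now z**2*sin(2*z)/2 + z*cos(2*z)/2 - sin(2*z)/4.
Answer: z**2*sin(2*z)/2 + z*cos(2*z)/2 - sin(2*z)/4.


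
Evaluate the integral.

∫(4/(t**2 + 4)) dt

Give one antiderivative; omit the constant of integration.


Answer: 2*atan(t/2).


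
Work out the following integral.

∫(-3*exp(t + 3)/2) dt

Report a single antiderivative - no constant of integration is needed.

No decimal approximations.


Answer: -3*exp(t + 3)/2.


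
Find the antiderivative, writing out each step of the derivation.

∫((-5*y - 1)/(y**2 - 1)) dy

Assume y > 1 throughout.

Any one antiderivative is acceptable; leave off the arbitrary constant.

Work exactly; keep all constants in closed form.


Step 1. Decompose ∫((-5*y - 1)/(y**2 - 1)) dy by partial fractions, (-5*y - 1)/(y**2 - 1) = -2/(y + 1) - 3/(y - 1): now ∫(-3/(y - 1)) dy + ∫(-2/(y + 1)) dy.
Step 2. Evaluate the standard form [assuming y > -1]: now -2*log(y + 1) + ∫(-3/(y - 1)) dy.
Step 3. Evaluate the standard form [assuming y > 1]: now -3*log(y - 1) - 2*log(y + 1).
Answer: -3*log(y - 1) - 2*log(y + 1).


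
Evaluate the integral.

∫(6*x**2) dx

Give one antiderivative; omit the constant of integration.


Answer: 2*x**3.


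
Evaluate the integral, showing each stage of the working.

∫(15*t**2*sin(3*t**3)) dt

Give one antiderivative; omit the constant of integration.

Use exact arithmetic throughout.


Step 1. Substitute u = t**3, turning ∫(15*t**2*sin(3*t**3)) dt into ∫(5*sin(3*u)) du: now ∫(5*sin(3*u)) du.
Step 2. Evaluate the standard form: now -5*cos(3*u)/3.
Step 3. Substitute back u = t**3: now -5*cos(3*t**3)/3.
Answer: -5*cos(3*t**3)/3.


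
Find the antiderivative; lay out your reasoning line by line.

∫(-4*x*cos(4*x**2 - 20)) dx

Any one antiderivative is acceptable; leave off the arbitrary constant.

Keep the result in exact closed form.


Step 1. Substitute u = x**2 - 5, turning ∫(-4*x*cos(4*x**2 - 20)) dx into ∫(-2*cos(4*u)) du: now ∫(-2*cos(4*u)) du.
Step 2. Evaluate the standard form: now -sin(4*u)/2.
Step 3. Substitute back u = x**2 - 5: now -sin(4*x**2 - 20)/2.
Answer: -sin(4*x**2 - 20)/2.


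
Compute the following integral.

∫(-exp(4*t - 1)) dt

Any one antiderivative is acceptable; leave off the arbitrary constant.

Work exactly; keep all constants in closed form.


Answer: -exp(4*t - 1)/4.


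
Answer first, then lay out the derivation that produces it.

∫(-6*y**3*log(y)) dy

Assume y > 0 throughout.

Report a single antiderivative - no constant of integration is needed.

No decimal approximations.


The answer is -3*y**4*log(y)/2 + 3*y**4/8.
Step 1. Integrate ∫(-6*y**3*log(y)) dy by parts with u = log(y), dv = (-6*y**3) dy, so v = -3*y**4/2 [assuming y > 0]: now -3*y**4*log(y)/2 + ∫(3*y**3/2) dy.
Step 2. Evaluate the standard form: now -3*y**4*log(y)/2 + 3*y**4/8.
Answer: -3*y**4*log(y)/2 + 3*y**4/8.


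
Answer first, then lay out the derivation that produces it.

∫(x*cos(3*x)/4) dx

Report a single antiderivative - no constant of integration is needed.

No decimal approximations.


The answer is x*sin(3*x)/12 + cos(3*x)/36.
Step 1. Integrate ∫(x*cos(3*x)/4) dx by parts with u = x, dv = (cos(3*x)/4) dx, so v = sin(3*x)/12: now x*sin(3*x)/12 + ∫(-sin(3*x)/12) dx.
Step 2. Evaluate the standard form: now x*sin(3*x)/12 + cos(3*x)/36.
Answer: x*sin(3*x)/12 + cos(3*x)/36.


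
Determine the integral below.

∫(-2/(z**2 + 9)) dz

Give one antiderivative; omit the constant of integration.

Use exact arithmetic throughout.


Answer: -2*atan(z/3)/3.


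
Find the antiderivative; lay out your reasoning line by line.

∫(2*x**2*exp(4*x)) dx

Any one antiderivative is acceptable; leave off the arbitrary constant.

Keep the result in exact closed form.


Step 1. Integrate ∫(2*x**2*exp(4*x)) dx by parts with u = x**2, dv = (2*exp(4*x)) dx, so v = exp(4*x)/2: now x**2*exp(4*x)/2 + ∫(-x*exp(4*x)) dx.
Step 2. Integrate ∫(-x*exp(4*x)) dx by parts with u = x, dv = (-exp(4*x)) dx, so v = -exp(4*x)/4: now x**2*exp(4*x)/2 - x*exp(4*x)/4 + ∫(exp(4*x)/4) dx.
Step 3. Evaluate the standard form: now x**2*exp(4*x)/2 - x*exp(4*x)/4 + exp(4*x)/16.
Answer: x**2*exp(4*x)/2 - x*exp(4*x)/4 + exp(4*x)/16.


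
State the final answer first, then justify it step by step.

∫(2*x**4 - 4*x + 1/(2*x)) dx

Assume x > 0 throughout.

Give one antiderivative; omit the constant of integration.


The answer is 2*x**5/5 - 2*x**2 + log(x)/2.
Step 1. Rewrite: now ∫(1/(2*x)) dx + ∫(-4*x) dx + ∫(2*x**4) dx.
Step 2. Evaluate the standard form [assuming x > 0]: now log(x)/2 + ∫(-4*x) dx + ∫(2*x**4) dx.
Step 3. Evaluate the standard form: now -2*x**2 + log(x)/2 + ∫(2*x**4) dx.
Step 4. Evaluate the standard form: now 2*x**5/5 - 2*x**2 + log(x)/2.
Answer: 2*x**5/5 - 2*x**2 + log(x)/2.
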